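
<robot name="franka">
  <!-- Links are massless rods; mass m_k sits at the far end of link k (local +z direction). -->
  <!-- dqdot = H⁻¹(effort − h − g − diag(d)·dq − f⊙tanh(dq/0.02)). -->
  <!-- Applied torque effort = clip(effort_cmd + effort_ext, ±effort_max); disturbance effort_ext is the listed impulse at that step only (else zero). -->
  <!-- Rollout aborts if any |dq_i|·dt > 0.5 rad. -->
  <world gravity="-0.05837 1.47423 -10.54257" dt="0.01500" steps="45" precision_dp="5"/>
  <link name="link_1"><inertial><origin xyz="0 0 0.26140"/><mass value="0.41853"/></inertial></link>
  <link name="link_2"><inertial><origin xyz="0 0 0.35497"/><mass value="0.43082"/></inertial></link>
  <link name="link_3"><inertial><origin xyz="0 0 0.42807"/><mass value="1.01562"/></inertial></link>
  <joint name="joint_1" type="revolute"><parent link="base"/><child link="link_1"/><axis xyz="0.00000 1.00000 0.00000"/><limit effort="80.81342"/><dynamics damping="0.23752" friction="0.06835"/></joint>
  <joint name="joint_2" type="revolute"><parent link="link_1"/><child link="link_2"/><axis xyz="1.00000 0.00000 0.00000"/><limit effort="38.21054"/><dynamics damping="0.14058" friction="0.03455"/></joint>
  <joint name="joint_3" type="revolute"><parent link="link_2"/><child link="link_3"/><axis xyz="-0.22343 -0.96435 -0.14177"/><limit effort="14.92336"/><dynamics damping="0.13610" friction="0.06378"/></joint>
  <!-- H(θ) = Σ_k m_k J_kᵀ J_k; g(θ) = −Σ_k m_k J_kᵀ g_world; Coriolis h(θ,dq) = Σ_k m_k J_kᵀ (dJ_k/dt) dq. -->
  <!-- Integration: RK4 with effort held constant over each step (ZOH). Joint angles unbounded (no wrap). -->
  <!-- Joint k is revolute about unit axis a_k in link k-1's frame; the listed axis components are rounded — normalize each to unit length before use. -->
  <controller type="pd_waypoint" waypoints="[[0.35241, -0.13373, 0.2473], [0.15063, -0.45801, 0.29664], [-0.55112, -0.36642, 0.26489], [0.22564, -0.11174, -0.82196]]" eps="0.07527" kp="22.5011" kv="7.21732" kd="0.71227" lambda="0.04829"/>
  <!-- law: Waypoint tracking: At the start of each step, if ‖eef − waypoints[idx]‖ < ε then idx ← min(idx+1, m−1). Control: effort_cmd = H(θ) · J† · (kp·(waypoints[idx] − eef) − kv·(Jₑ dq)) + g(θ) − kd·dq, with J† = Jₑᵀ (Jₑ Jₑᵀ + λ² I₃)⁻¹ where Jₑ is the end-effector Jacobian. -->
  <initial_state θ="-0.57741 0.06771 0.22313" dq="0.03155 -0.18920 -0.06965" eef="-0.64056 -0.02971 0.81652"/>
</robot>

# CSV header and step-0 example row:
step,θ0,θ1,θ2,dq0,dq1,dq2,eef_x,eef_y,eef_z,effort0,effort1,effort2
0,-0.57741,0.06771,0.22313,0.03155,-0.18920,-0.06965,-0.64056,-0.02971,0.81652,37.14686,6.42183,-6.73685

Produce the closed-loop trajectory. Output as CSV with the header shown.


step,θ0,θ1,θ2,dq0,dq1,dq2,eef_x,eef_y,eef_z,effort0,effort1,effort2
1,-0.56632,0.06903,0.24667,1.42021,0.35818,3.13073,-0.63822,-0.02807,0.81672,33.65943,5.53734,-8.48262
2,-0.53952,0.07668,0.30387,2.13988,0.66046,4.45609,-0.63220,-0.02731,0.81659,29.51471,4.79909,-8.53772
3,-0.50459,0.08795,0.37399,2.51254,0.84161,4.87735,-0.62236,-0.02739,0.81688,25.18341,4.13616,-7.89121
4,-0.46552,0.10142,0.44706,2.69746,0.95623,4.86517,-0.60905,-0.02825,0.81780,21.26977,3.55889,-7.01568
5,-0.42441,0.11635,0.51860,2.78816,1.03660,4.68017,-0.59282,-0.02977,0.81934,17.95953,3.06453,-6.14432
6,-0.38229,0.13236,0.58698,2.83317,1.10026,4.44675,-0.57422,-0.03186,0.82136,15.20516,2.63990,-5.36881
7,-0.33966,0.14926,0.65186,2.85486,1.15557,4.21422,-0.55372,-0.03441,0.82367,12.90350,2.27155,-4.71083
8,-0.29681,0.16696,0.71339,2.86314,1.20616,3.99834,-0.53169,-0.03734,0.82608,10.95865,1.94871,-4.16438
9,-0.25390,0.18539,0.77182,2.86252,1.25356,3.80187,-0.50845,-0.04057,0.82840,9.29444,1.66319,-3.71510
10,-0.21105,0.20452,0.82745,2.85532,1.29830,3.62319,-0.48425,-0.04402,0.83048,7.85273,1.40879,-3.34765
11,-0.16834,0.22429,0.88052,2.84284,1.34052,3.45959,-0.45931,-0.04764,0.83221,6.58937,1.18075,-3.04818
12,-0.12585,0.24468,0.93123,2.82598,1.38019,3.30844,-0.43380,-0.05138,0.83349,5.47063,0.97535,-2.80490
13,-0.08364,0.26565,0.97975,2.80541,1.41716,3.16751,-0.40790,-0.05518,0.83425,4.47051,0.78970,-2.60798
14,-0.04176,0.28715,1.02623,2.78167,1.45127,3.03504,-0.38173,-0.05900,0.83444,3.56876,0.62148,-2.44930
15,-0.00025,0.30914,1.07077,2.75519,1.48236,2.90965,-0.35542,-0.06282,0.83403,2.74948,0.46884,-2.32215
16,0.04084,0.33157,1.11349,2.72637,1.51027,2.79030,-0.32909,-0.06660,0.83300,2.00012,0.33032,-2.22101
17,0.08148,0.35440,1.15445,2.69552,1.53484,2.67622,-0.30281,-0.07031,0.83134,1.31069,0.20468,-2.14131
18,0.12165,0.37757,1.19374,2.66291,1.55598,2.56682,-0.27668,-0.07394,0.82905,0.67320,0.09092,-2.07927
19,0.16132,0.40103,1.23142,2.62878,1.57360,2.46170,-0.25078,-0.07746,0.82614,0.08122,-0.01180,-2.03177
20,0.20047,0.42473,1.26755,2.59331,1.58765,2.36056,-0.22516,-0.08086,0.82264,-0.47041,-0.10422,-1.99623
21,0.23908,0.44861,1.30220,2.55667,1.59815,2.26319,-0.19989,-0.08414,0.81856,-0.98590,-0.18699,-1.97054
22,0.27713,0.47262,1.33542,2.51899,1.60513,2.16944,-0.17502,-0.08727,0.81393,-1.46869,-0.26072,-1.95296
23,0.31461,0.49672,1.36726,2.48039,1.60868,2.07924,-0.15059,-0.09026,0.80877,-1.92160,-0.32595,-1.94204
24,0.35151,0.52084,1.39778,2.44096,1.60893,1.99252,-0.12664,-0.09310,0.80311,-2.34696,-0.38322,-1.93664
25,0.38781,0.54495,1.42702,2.40080,1.60604,1.90924,-0.10321,-0.09580,0.79698,-2.74672,-0.43302,-1.93579
26,0.42351,0.56898,1.45504,2.35996,1.60023,1.82939,-0.08032,-0.09834,0.79042,-3.12254,-0.47586,-1.93874
27,0.45858,0.59292,1.48188,2.31851,1.59171,1.75293,-0.05800,-0.10074,0.78346,-3.47582,-0.51222,-1.94486
28,0.49304,0.61670,1.50761,2.27651,1.58074,1.67985,-0.03626,-0.10299,0.77612,-3.80778,-0.54257,-1.95366
29,0.52685,0.64031,1.53227,2.23400,1.56756,1.61011,-0.01513,-0.10510,0.76844,-4.11952,-0.56736,-1.96473
30,0.56003,0.66370,1.55591,2.19104,1.55246,1.54367,0.00538,-0.10708,0.76046,-4.41199,-0.58704,-1.97776
31,0.59256,0.68686,1.57857,2.14766,1.53569,1.48048,0.02526,-0.10892,0.75219,-4.68606,-0.60202,-1.99249
32,0.62444,0.70975,1.60032,2.10392,1.51752,1.42049,0.04451,-0.11063,0.74367,-4.94254,-0.61273,-2.00869
33,0.65566,0.73236,1.62118,2.05985,1.49821,1.36361,0.06311,-0.11223,0.73492,-5.18218,-0.61954,-2.02621
34,0.68622,0.75468,1.64122,2.01550,1.47798,1.30975,0.08108,-0.11371,0.72599,-5.40569,-0.62281,-2.04490
35,0.71611,0.77669,1.66047,1.97092,1.45706,1.25883,0.09840,-0.11508,0.71689,-5.61374,-0.62289,-2.06464
36,0.74533,0.79838,1.67899,1.92615,1.43566,1.21074,0.11507,-0.11635,0.70764,-5.80697,-0.62010,-2.08532
37,0.77388,0.81975,1.69680,1.88124,1.41394,1.16537,0.13111,-0.11752,0.69828,-5.98601,-0.61474,-2.10686
38,0.80176,0.84079,1.71395,1.83624,1.39206,1.12258,0.14651,-0.11860,0.68884,-6.15147,-0.60707,-2.12916
39,0.82896,0.86150,1.73048,1.79119,1.37018,1.08227,0.16128,-0.11960,0.67932,-6.30394,-0.59735,-2.15214
40,0.85548,0.88189,1.74642,1.74615,1.34839,1.04430,0.17544,-0.12051,0.66976,-6.44400,-0.58583,-2.17575
41,0.88133,0.90195,1.76181,1.70116,1.32681,1.00855,0.18898,-0.12135,0.66018,-6.57221,-0.57271,-2.19990
42,0.90651,0.92169,1.77668,1.65628,1.30550,0.97489,0.20192,-0.12212,0.65059,-6.68914,-0.55819,-2.22453
43,0.93102,0.94112,1.79106,1.61156,1.28454,0.94318,0.21428,-0.12282,0.64102,-6.79533,-0.54247,-2.24958
44,0.95485,0.96023,1.80497,1.56705,1.26398,0.91331,0.22606,-0.12346,0.63149,-6.89132,-0.52570,-2.27497
45,0.97802,0.97904,1.81846,1.52280,1.24384,0.88516,0.23728,-0.12404,0.62201,,,


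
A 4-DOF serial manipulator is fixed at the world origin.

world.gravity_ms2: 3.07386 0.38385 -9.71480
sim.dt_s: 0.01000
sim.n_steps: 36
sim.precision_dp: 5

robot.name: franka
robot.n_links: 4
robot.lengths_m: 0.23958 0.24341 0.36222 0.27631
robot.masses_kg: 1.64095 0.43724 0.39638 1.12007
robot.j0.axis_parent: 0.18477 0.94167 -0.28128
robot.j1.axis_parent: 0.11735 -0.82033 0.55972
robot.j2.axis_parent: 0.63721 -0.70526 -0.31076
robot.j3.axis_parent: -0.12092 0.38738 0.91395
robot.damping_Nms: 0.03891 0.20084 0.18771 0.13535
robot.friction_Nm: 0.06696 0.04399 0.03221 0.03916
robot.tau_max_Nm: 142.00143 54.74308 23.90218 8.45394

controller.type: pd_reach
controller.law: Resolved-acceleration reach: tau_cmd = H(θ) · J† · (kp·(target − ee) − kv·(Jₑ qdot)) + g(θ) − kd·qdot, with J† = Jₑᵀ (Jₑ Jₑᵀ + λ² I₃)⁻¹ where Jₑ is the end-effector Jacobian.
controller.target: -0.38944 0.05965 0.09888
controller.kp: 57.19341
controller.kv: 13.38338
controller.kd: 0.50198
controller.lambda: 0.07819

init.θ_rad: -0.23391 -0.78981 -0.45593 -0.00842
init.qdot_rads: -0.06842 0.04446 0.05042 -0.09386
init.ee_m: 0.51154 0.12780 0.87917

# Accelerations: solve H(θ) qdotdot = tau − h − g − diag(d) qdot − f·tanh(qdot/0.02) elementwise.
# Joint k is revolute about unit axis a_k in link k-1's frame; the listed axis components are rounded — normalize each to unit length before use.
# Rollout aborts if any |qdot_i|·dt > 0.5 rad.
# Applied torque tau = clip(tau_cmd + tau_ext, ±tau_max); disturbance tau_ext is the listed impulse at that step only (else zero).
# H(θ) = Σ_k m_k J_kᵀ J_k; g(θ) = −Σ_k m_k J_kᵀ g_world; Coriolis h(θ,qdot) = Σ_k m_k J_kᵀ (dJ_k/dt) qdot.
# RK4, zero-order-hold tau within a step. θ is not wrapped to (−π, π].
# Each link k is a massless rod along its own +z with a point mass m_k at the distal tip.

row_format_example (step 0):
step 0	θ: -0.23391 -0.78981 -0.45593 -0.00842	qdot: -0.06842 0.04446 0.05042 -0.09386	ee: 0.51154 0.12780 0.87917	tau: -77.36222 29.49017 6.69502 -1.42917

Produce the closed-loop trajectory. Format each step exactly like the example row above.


step 1	θ: -0.24695 -0.80256 -0.45787 -0.00629	qdot: -2.52631 -2.56918 -0.45925 0.43950	ee: 0.50852 0.12817 0.87837	tau: -68.49353 27.90699 7.01093 -1.60621
step 2	θ: -0.28204 -0.83814 -0.46544 -0.00224	qdot: -4.47105 -4.49455 -1.07422 0.41384	ee: 0.50181 0.12896 0.87465	tau: -59.77999 25.56223 7.17437 -1.44464
step 3	θ: -0.33421 -0.88927 -0.47906 0.00590	qdot: -5.94866 -5.69247 -1.68180 1.13698	ee: 0.49180 0.13022 0.86842	tau: -51.57976 22.90290 7.28401 -1.65116
step 4	θ: -0.39944 -0.95029 -0.49973 0.01363	qdot: -7.08399 -6.46535 -2.45538 0.52308	ee: 0.47875 0.13194 0.86002	tau: -43.45931 19.83848 7.20920 -1.15522
step 5	θ: -0.47429 -1.01605 -0.52677 0.02700	qdot: -7.88506 -6.68296 -2.97526 1.96258	ee: 0.46301 0.13401 0.84966	tau: -36.38998 17.10349 7.17319 -1.74378
step 6	θ: -0.55638 -1.08409 -0.56080 0.03505	qdot: -8.52467 -6.88277 -3.78736 0.05355	ee: 0.44483 0.13635 0.83769	tau: -29.18539 14.00084 6.87766 -0.59874
step 7	θ: -0.64341 -1.15102 -0.59893 0.05469	qdot: -8.89544 -6.54416 -3.87957 3.39686	ee: 0.42467 0.13878 0.82421	tau: -23.83346 11.94100 6.85366 -2.22885
step 8	θ: -0.73440 -1.21745 -0.64319 0.05834	qdot: -9.29063 -6.67657 -4.85882 -1.71073	ee: 0.40266 0.14134 0.80974	tau: -17.46090 8.89331 6.35222 0.54495
step 9	θ: -0.82748 -1.27980 -0.68698 0.09056	qdot: -9.35863 -5.91118 -4.03426 6.78230	ee: 0.37948 0.14376 0.79406	tau: -14.34398 8.13486 6.58679 -3.83539
step 10	θ: -0.92308 -1.34240 -0.73839 0.07681	qdot: -9.72894 -6.47214 -5.94198 -7.14808	ee: 0.35493 0.14627 0.77820	tau: -8.00900 4.47805 5.66062 3.52288
step 11	θ: -1.01869 -1.39817 -0.78042 0.14077	qdot: -9.45539 -4.99151 -2.84178 16.19961	ee: 0.33014 0.14824 0.76101	tau: -8.16614 6.37223 6.54011 -8.45394
step 12	θ: -1.11685 -1.45865 -0.83842 0.07986	qdot: -10.08089 -6.85305 -7.82157 -22.02727	ee: 0.30422 0.15017 0.74508	tau: -0.36251 0.58869 4.35316 8.45394
step 13	θ: -1.21353 -1.51065 -0.87605 0.15832	qdot: -9.36831 -4.20613 -0.58009 29.29004	ee: 0.27913 0.15052 0.72759	tau: -5.26759 7.66012 6.04018 -8.45394
step 14	θ: -1.31097 -1.56443 -0.91818 0.18332	qdot: -10.03521 -6.10140 -6.95896 -16.96345	ee: 0.25397 0.15005 0.71109	tau: 1.45682 1.54761 3.66586 8.45394
step 15	θ: -1.40744 -1.61363 -0.94464 0.30030	qdot: -9.35884 -4.36045 0.73396 32.15620	ee: 0.22940 0.14881 0.69358	tau: -1.17056 7.10165 5.26288 -8.45394
step 16	θ: -1.50478 -1.66514 -0.98067 0.33457	qdot: -10.01305 -5.56165 -6.80051 -17.11588	ee: 0.20510 0.14702 0.67753	tau: 2.53993 2.33516 3.22380 8.45394
step 17	θ: -1.60106 -1.71426 -1.00084 0.45357	qdot: -9.35070 -4.74805 1.57615 32.29679	ee: 0.18156 0.14475 0.66054	tau: 1.68396 6.78694 4.73623 -8.45394
step 18	θ: -1.69821 -1.76453 -1.03349 0.48134	qdot: -9.97310 -5.08622 -6.72781 -18.03524	ee: 0.15875 0.14196 0.64521	tau: 2.48352 3.63812 3.17808 8.45394
step 19	θ: -1.79423 -1.81408 -1.04982 0.59343	qdot: -9.34250 -5.13388 2.07198 31.63192	ee: 0.13685 0.13894 0.62890	tau: 3.27176 6.81046 4.59637 -8.45394
step 20	θ: -1.89110 -1.86320 -1.08009 0.61377	qdot: -9.92478 -4.64206 -6.61769 -18.71343	ee: 0.11594 0.13553 0.61430	tau: 1.80717 5.02910 3.49282 8.45394
step 21	θ: -1.98686 -1.91296 -1.09417 0.71735	qdot: -9.33549 -5.44547 2.31485 30.70086	ee: 0.09599 0.13217 0.59870	tau: 4.05311 6.79173 4.77070 -8.45394
step 22	θ: -2.08346 -1.96078 -1.12259 0.73232	qdot: -9.87770 -4.21960 -6.45537 -19.00107	ee: 0.07712 0.12861 0.58480	tau: 0.96066 6.04954 4.02767 8.45394
step 23	θ: -2.17897 -2.01030 -1.13544 0.82791	qdot: -9.32521 -5.66526 2.38784 29.71092	ee: 0.05913 0.12541 0.56996	tau: 4.41563 6.40856 5.10964 -8.45394
step 24	θ: -2.27528 -2.05662 -1.16223 0.84003	qdot: -9.83359 -3.81517 -6.23874 -18.91395	ee: 0.04216 0.12220 0.55677	tau: 0.18729 6.44954 4.62897 8.45394
step 25	θ: -2.37050 -2.10541 -1.17444 0.92881	qdot: -9.30363 -5.80158 2.34892 28.71610	ee: 0.02593 0.11960 0.54272	tau: 4.57413 5.53799 5.48060 -8.45394
step 26	θ: -2.46647 -2.15008 -1.19969 0.94024	qdot: -9.78948 -3.43281 -5.96843 -18.50800	ee: 0.01057 0.11714 0.53027	tau: -0.42457 6.19079 5.18627 8.45394
step 27	θ: -2.56128 -2.19777 -1.21151 1.02357	qdot: -9.26008 -5.87236 2.24079 27.74683	ee: -0.00423 0.11546 0.51705	tau: 4.63813 4.19781 5.79531 -8.45394
step 28	θ: -2.65679 -2.24075 -1.23516 1.03619	qdot: -9.73964 -3.08134 -5.64322 -17.82298	ee: -0.01835 0.11400 0.50533	tau: -0.84625 5.35686 5.63662 8.45394
step 29	θ: -2.75099 -2.28715 -1.24664 1.11551	qdot: -9.18258 -5.89782 2.09183 26.82313	ee: -0.03210 0.11340 0.49292	tau: 4.67417 2.48144 6.00555 -8.45394
step 30	θ: -2.84579 -2.32854 -1.26854 1.13104	qdot: -9.67629 -2.77162 -5.26157 -16.88419	ee: -0.04534 0.11302 0.48187	tau: -1.05124 4.09079 5.95345 8.27260
step 31	θ: -2.93913 -2.37329 -1.28016 1.20413	qdot: -9.06974 -5.83512 1.82134 25.32714	ee: -0.05842 0.11347 0.47024	tau: 4.67209 0.54386 6.08078 -8.45394
step 32	θ: -3.03297 -2.41288 -1.30085 1.21947	qdot: -9.59408 -2.49264 -4.88790 -16.07644	ee: -0.07113 0.11411 0.45982	tau: -0.99430 2.51912 6.10348 7.75601
step 33	θ: -3.12520 -2.45521 -1.31364 1.27953	qdot: -8.93125 -5.61080 1.39110 22.72654	ee: -0.08381 0.11544 0.44896	tau: 4.60946 -1.37187 6.03131 -8.45394
step 34	θ: -3.21783 -2.49226 -1.33430 1.28632	qdot: -9.48231 -2.21600 -4.61031 -15.89638	ee: -0.09625 0.11686 0.43919	tau: -0.65506 0.82624 6.07462 7.55057
step 35	θ: -3.30838 -2.53232 -1.34721 1.33794	qdot: -8.71325 -5.42144 1.19985 21.32739	ee: -0.10873 0.11886 0.42889	tau: 4.83357 -3.21060 5.89702 -8.45394
step 36	θ: -3.39892 -2.56742 -1.36643 1.34364	qdot: -9.27830 -2.00586 -4.24119 -15.21835	ee: -0.12102 0.12087 0.41952


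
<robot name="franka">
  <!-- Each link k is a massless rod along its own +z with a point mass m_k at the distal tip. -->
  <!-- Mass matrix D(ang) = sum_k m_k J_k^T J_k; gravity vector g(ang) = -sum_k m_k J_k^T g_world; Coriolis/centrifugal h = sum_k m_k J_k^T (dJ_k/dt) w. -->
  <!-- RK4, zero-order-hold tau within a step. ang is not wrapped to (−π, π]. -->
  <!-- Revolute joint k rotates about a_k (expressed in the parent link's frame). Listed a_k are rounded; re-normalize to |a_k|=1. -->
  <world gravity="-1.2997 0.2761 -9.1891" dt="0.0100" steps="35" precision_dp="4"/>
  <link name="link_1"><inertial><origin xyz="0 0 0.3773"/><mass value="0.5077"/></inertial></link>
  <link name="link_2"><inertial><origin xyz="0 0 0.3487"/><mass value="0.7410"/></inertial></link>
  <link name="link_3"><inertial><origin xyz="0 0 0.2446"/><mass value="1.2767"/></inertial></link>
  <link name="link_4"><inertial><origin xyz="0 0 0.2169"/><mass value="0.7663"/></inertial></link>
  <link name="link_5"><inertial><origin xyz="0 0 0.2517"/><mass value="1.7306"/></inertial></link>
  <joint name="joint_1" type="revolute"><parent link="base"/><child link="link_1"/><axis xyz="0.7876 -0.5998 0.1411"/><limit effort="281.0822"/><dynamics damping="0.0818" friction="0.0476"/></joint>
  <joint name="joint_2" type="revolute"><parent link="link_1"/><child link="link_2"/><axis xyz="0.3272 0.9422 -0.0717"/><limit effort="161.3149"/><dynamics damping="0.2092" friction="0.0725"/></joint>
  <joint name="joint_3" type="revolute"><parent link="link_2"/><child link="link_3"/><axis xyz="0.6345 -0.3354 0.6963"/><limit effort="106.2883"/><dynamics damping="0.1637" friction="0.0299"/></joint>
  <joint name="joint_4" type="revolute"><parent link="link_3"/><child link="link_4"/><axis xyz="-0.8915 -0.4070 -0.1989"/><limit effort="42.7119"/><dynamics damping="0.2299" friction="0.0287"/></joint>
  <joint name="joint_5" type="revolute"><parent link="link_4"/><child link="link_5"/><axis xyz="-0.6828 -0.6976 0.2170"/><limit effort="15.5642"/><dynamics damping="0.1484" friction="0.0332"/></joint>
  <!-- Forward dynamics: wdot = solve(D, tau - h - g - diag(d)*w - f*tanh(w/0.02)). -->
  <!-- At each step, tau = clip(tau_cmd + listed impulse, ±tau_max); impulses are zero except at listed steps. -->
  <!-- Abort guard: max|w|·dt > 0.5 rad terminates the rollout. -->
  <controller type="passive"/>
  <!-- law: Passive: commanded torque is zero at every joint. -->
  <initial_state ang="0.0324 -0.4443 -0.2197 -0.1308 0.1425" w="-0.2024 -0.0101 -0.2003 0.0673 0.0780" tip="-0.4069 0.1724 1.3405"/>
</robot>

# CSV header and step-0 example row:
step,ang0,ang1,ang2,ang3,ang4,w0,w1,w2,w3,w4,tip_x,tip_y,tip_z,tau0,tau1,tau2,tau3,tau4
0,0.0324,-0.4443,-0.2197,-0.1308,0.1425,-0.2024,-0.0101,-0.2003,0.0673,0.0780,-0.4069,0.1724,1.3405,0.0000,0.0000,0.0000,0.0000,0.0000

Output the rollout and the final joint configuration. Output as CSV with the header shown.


step,ang0,ang1,ang2,ang3,ang4,w0,w1,w2,w3,w4,tip_x,tip_y,tip_z,tau0,tau1,tau2,tau3,tau4
1,0.0306,-0.4450,-0.2233,-0.1319,0.1445,-0.1678,-0.1189,-0.4982,-0.2594,0.3053,-0.4052,0.1760,1.3404,0.0000,0.0000,0.0000,0.0000,0.0000
2,0.0290,-0.4467,-0.2295,-0.1358,0.1483,-0.1380,-0.2214,-0.7495,-0.5109,0.4476,-0.4038,0.1798,1.3400,0.0000,0.0000,0.0000,0.0000,0.0000
3,0.0278,-0.4494,-0.2382,-0.1419,0.1533,-0.1112,-0.3204,-0.9725,-0.7136,0.5345,-0.4028,0.1838,1.3393,0.0000,0.0000,0.0000,0.0000,0.0000
4,0.0268,-0.4531,-0.2489,-0.1499,0.1589,-0.0864,-0.4172,-1.1777,-0.8820,0.5819,-0.4023,0.1879,1.3384,0.0000,0.0000,0.0000,0.0000,0.0000
5,0.0261,-0.4577,-0.2617,-0.1595,0.1648,-0.0628,-0.5131,-1.3725,-1.0260,0.6008,-0.4021,0.1922,1.3371,0.0000,0.0000,0.0000,0.0000,0.0000
6,0.0255,-0.4633,-0.2763,-0.1704,0.1709,-0.0400,-0.6089,-1.5623,-1.1522,0.5983,-0.4023,0.1967,1.3356,0.0000,0.0000,0.0000,0.0000,0.0000
7,0.0253,-0.4699,-0.2929,-0.1825,0.1768,-0.0177,-0.7053,-1.7506,-1.2649,0.5787,-0.4029,0.2014,1.3337,0.0000,0.0000,0.0000,0.0000,0.0000
8,0.0252,-0.4774,-0.3114,-0.1956,0.1824,0.0040,-0.8028,-1.9391,-1.3662,0.5439,-0.4039,0.2062,1.3316,0.0000,0.0000,0.0000,0.0000,0.0000
9,0.0253,-0.4860,-0.3317,-0.2098,0.1876,0.0252,-0.9020,-2.1288,-1.4574,0.4951,-0.4053,0.2113,1.3291,0.0000,0.0000,0.0000,0.0000,0.0000
10,0.0257,-0.4955,-0.3540,-0.2248,0.1922,0.0461,-1.0032,-2.3228,-1.5396,0.4329,-0.4071,0.2165,1.3263,0.0000,0.0000,0.0000,0.0000,0.0000
11,0.0263,-0.5060,-0.3782,-0.2405,0.1962,0.0671,-1.1070,-2.5226,-1.6125,0.3571,-0.4092,0.2218,1.3231,0.0000,0.0000,0.0000,0.0000,0.0000
12,0.0270,-0.5176,-0.4044,-0.2570,0.1993,0.0880,-1.2137,-2.7284,-1.6751,0.2663,-0.4118,0.2274,1.3196,0.0000,0.0000,0.0000,0.0000,0.0000
13,0.0280,-0.5303,-0.4328,-0.2740,0.2015,0.1086,-1.3236,-2.9401,-1.7259,0.1595,-0.4147,0.2331,1.3157,0.0000,0.0000,0.0000,0.0000,0.0000
14,0.0292,-0.5441,-0.4632,-0.2914,0.2025,0.1288,-1.4369,-3.1570,-1.7631,0.0353,-0.4179,0.2389,1.3113,0.0000,0.0000,0.0000,0.0000,0.0000
15,0.0306,-0.5591,-0.4960,-0.3093,0.2023,0.1484,-1.5540,-3.3871,-1.8060,-0.0713,-0.4216,0.2449,1.3065,0.0000,0.0000,0.0000,0.0000,0.0000
16,0.0322,-0.5752,-0.5310,-0.3275,0.2010,0.1667,-1.6745,-3.6191,-1.8328,-0.1924,-0.4256,0.2511,1.3012,0.0000,0.0000,0.0000,0.0000,0.0000
17,0.0339,-0.5926,-0.5683,-0.3459,0.1983,0.1830,-1.7985,-3.8482,-1.8345,-0.3400,-0.4300,0.2574,1.2954,0.0000,0.0000,0.0000,0.0000,0.0000
18,0.0358,-0.6112,-0.6079,-0.3641,0.1941,0.1969,-1.9262,-4.0724,-1.8107,-0.5119,-0.4348,0.2638,1.2890,0.0000,0.0000,0.0000,0.0000,0.0000
19,0.0378,-0.6311,-0.6497,-0.3820,0.1880,0.2080,-2.0574,-4.2894,-1.7607,-0.7055,-0.4400,0.2704,1.2821,0.0000,0.0000,0.0000,0.0000,0.0000
20,0.0400,-0.6523,-0.6937,-0.3992,0.1799,0.2158,-2.1919,-4.4958,-1.6841,-0.9178,-0.4455,0.2771,1.2745,0.0000,0.0000,0.0000,0.0000,0.0000
21,0.0421,-0.6749,-0.7396,-0.4156,0.1696,0.2197,-2.3292,-4.6878,-1.5809,-1.1450,-0.4515,0.2839,1.2663,0.0000,0.0000,0.0000,0.0000,0.0000
22,0.0443,-0.6989,-0.7874,-0.4308,0.1570,0.2192,-2.4687,-4.8612,-1.4517,-1.3824,-0.4580,0.2909,1.2575,0.0000,0.0000,0.0000,0.0000,0.0000
23,0.0465,-0.7243,-0.8368,-0.4445,0.1419,0.2140,-2.6097,-5.0118,-1.2978,-1.6243,-0.4648,0.2980,1.2479,0.0000,0.0000,0.0000,0.0000,0.0000
24,0.0486,-0.7511,-0.8875,-0.4566,0.1245,0.2039,-2.7512,-5.1353,-1.1217,-1.8645,-0.4721,0.3051,1.2376,0.0000,0.0000,0.0000,0.0000,0.0000
25,0.0506,-0.7793,-0.9394,-0.4669,0.1047,0.1886,-2.8920,-5.2275,-0.9268,-2.0957,-0.4799,0.3124,1.2265,0.0000,0.0000,0.0000,0.0000,0.0000
26,0.0524,-0.8090,-0.9920,-0.4751,0.0826,0.1684,-3.0310,-5.2851,-0.7173,-2.3108,-0.4881,0.3199,1.2146,0.0000,0.0000,0.0000,0.0000,0.0000
27,0.0539,-0.8400,-1.0449,-0.4812,0.0585,0.1435,-3.1669,-5.3053,-0.4983,-2.5024,-0.4968,0.3274,1.2019,0.0000,0.0000,0.0000,0.0000,0.0000
28,0.0552,-0.8723,-1.0979,-0.4851,0.0327,0.1145,-3.2987,-5.2863,-0.2751,-2.6639,-0.5060,0.3352,1.1883,0.0000,0.0000,0.0000,0.0000,0.0000
29,0.0562,-0.9059,-1.1505,-0.4867,0.0054,0.0820,-3.4251,-5.2272,-0.0532,-2.7894,-0.5157,0.3431,1.1737,0.0000,0.0000,0.0000,0.0000,0.0000
30,0.0568,-0.9408,-1.2024,-0.4862,-0.0229,0.0460,-3.5463,-5.1362,0.1438,-2.8533,-0.5259,0.3511,1.1582,0.0000,0.0000,0.0000,0.0000,0.0000
31,0.0571,-0.9768,-1.2531,-0.4839,-0.0516,0.0082,-3.6606,-5.0070,0.3293,-2.8747,-0.5365,0.3594,1.1417,0.0000,0.0000,0.0000,0.0000,0.0000
32,0.0570,-1.0140,-1.3024,-0.4797,-0.0802,-0.0296,-3.7674,-4.8394,0.5044,-2.8566,-0.5475,0.3678,1.1242,0.0000,0.0000,0.0000,0.0000,0.0000
33,0.0565,-1.0521,-1.3498,-0.4738,-0.1085,-0.0668,-3.8657,-4.6340,0.6652,-2.7975,-0.5589,0.3765,1.1057,0.0000,0.0000,0.0000,0.0000,0.0000
34,0.0557,-1.0912,-1.3949,-0.4664,-0.1361,-0.1023,-3.9550,-4.3915,0.8093,-2.6977,-0.5707,0.3853,1.0861,0.0000,0.0000,0.0000,0.0000,0.0000
35,0.0545,-1.1312,-1.4375,-0.4577,-0.1624,-0.1352,-4.0345,-4.1128,0.9356,-2.5586,-0.5829,0.3944,1.0655,,,,,
# final ang (rad): 0.0545 -1.1312 -1.4375 -0.4577 -0.1624


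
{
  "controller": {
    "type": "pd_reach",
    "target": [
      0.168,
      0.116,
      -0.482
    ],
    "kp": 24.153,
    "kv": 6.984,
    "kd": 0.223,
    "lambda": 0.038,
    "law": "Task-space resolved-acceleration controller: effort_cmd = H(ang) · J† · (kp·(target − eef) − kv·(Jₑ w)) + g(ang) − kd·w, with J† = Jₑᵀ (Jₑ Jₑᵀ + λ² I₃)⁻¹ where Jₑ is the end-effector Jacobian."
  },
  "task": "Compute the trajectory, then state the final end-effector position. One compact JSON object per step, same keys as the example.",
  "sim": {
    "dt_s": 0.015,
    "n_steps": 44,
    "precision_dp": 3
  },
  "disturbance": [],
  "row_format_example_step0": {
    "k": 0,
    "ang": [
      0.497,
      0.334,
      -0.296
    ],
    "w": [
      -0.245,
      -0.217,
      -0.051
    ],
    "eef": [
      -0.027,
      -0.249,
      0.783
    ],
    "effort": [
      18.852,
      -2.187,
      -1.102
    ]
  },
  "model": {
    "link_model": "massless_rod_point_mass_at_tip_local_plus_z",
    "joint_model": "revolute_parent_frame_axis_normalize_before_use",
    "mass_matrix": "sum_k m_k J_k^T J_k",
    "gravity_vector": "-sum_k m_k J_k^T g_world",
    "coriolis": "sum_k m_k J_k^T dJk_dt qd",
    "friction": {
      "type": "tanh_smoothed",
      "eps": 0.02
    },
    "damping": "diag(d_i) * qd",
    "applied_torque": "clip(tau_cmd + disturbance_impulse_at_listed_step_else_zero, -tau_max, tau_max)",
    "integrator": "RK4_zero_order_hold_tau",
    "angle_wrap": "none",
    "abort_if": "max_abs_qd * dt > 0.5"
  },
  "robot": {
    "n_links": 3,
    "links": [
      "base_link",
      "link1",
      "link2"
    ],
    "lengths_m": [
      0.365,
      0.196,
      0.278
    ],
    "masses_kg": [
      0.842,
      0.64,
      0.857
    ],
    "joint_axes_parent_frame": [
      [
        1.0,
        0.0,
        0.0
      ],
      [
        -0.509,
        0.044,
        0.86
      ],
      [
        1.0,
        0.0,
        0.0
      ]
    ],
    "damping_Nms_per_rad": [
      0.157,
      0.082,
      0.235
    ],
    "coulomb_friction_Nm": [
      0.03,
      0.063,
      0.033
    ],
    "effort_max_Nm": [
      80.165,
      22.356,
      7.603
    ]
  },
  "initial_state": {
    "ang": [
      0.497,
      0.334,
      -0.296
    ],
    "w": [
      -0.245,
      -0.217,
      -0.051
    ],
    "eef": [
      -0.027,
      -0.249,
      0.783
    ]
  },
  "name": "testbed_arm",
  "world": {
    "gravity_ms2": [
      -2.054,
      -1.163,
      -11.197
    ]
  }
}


{"k":1,"ang":[0.5,0.316,-0.328],"w":[0.655,-1.813,-3.954],"eef":[-0.028,-0.246,0.782],"effort":[17.198,-1.714,-0.317]}
{"k":2,"ang":[0.517,0.297,-0.398],"w":[1.539,-0.792,-5.259],"eef":[-0.03,-0.245,0.777],"effort":[14.257,-1.688,-0.354]}
{"k":3,"ang":[0.545,0.289,-0.485],"w":[2.222,-0.191,-6.271],"eef":[-0.034,-0.245,0.768],"effort":[10.146,-1.448,-0.496]}
{"k":4,"ang":[0.582,0.289,-0.583],"w":[2.697,0.137,-6.897],"eef":[-0.04,-0.246,0.755],"effort":[5.751,-1.139,-0.699]}
{"k":5,"ang":[0.625,0.292,-0.689],"w":[3.001,0.288,-7.198],"eef":[-0.046,-0.249,0.739],"effort":[1.733,-0.85,-0.909]}
{"k":6,"ang":[0.671,0.297,-0.798],"w":[3.183,0.383,-7.249],"eef":[-0.053,-0.253,0.72],"effort":[-1.655,-0.635,-1.088]}
{"k":7,"ang":[0.719,0.303,-0.906],"w":[3.281,0.434,-7.168],"eef":[-0.059,-0.259,0.698],"effort":[-4.402,-0.485,-1.211]}
{"k":8,"ang":[0.769,0.31,-1.012],"w":[3.323,0.457,-7.021],"eef":[-0.065,-0.264,0.674],"effort":[-6.596,-0.385,-1.27]}
{"k":9,"ang":[0.819,0.317,-1.116],"w":[3.328,0.467,-6.845],"eef":[-0.07,-0.27,0.648],"effort":[-8.337,-0.321,-1.271]}
{"k":10,"ang":[0.868,0.324,-1.217],"w":[3.305,0.47,-6.659],"eef":[-0.074,-0.276,0.62],"effort":[-9.72,-0.282,-1.219]}
{"k":11,"ang":[0.918,0.331,-1.316],"w":[3.264,0.474,-6.476],"eef":[-0.078,-0.282,0.592],"effort":[-10.821,-0.258,-1.124]}
{"k":12,"ang":[0.966,0.338,-1.412],"w":[3.208,0.48,-6.299],"eef":[-0.081,-0.287,0.563],"effort":[-11.698,-0.244,-0.994]}
{"k":13,"ang":[1.014,0.345,-1.505],"w":[3.14,0.492,-6.131],"eef":[-0.083,-0.291,0.533],"effort":[-12.401,-0.236,-0.836]}
{"k":14,"ang":[1.06,0.353,-1.595],"w":[3.061,0.511,-5.974],"eef":[-0.085,-0.295,0.503],"effort":[-12.967,-0.232,-0.657]}
{"k":15,"ang":[1.106,0.361,-1.684],"w":[2.973,0.538,-5.826],"eef":[-0.086,-0.298,0.472],"effort":[-13.428,-0.229,-0.462]}
{"k":16,"ang":[1.149,0.369,-1.77],"w":[2.875,0.575,-5.688],"eef":[-0.087,-0.3,0.442],"effort":[-13.81,-0.225,-0.256]}
{"k":17,"ang":[1.192,0.378,-1.854],"w":[2.768,0.624,-5.56],"eef":[-0.087,-0.301,0.411],"effort":[-14.136,-0.221,-0.044]}
{"k":18,"ang":[1.232,0.388,-1.937],"w":[2.65,0.687,-5.442],"eef":[-0.086,-0.301,0.381],"effort":[-14.427,-0.215,0.172]}
{"k":19,"ang":[1.271,0.399,-2.017],"w":[2.522,0.767,-5.332],"eef":[-0.085,-0.3,0.351],"effort":[-14.704,-0.206,0.388]}
{"k":20,"ang":[1.308,0.411,-2.097],"w":[2.381,0.868,-5.231],"eef":[-0.084,-0.299,0.321],"effort":[-14.99,-0.194,0.602]}
{"k":21,"ang":[1.342,0.425,-2.174],"w":[2.226,0.994,-5.138],"eef":[-0.082,-0.297,0.291],"effort":[-15.311,-0.176,0.812]}
{"k":22,"ang":[1.375,0.441,-2.251],"w":[2.053,1.153,-5.052],"eef":[-0.08,-0.294,0.263],"effort":[-15.702,-0.152,1.015]}
{"k":23,"ang":[1.404,0.46,-2.326],"w":[1.861,1.355,-4.973],"eef":[-0.078,-0.291,0.234],"effort":[-16.208,-0.117,1.209]}
{"k":24,"ang":[1.43,0.482,-2.4],"w":[1.643,1.612,-4.9],"eef":[-0.075,-0.287,0.206],"effort":[-16.897,-0.068,1.393]}
{"k":25,"ang":[1.453,0.509,-2.473],"w":[1.394,1.945,-4.831],"eef":[-0.072,-0.283,0.179],"effort":[-17.876,0.003,1.564]}
{"k":26,"ang":[1.472,0.541,-2.545],"w":[1.103,2.379,-4.764],"eef":[-0.068,-0.278,0.153],"effort":[-19.314,0.11,1.718]}
{"k":27,"ang":[1.486,0.581,-2.616],"w":[0.753,2.958,-4.697],"eef":[-0.064,-0.274,0.128],"effort":[-21.489,0.275,1.854]}
{"k":28,"ang":[1.494,0.631,-2.686],"w":[0.32,3.748,-4.626],"eef":[-0.059,-0.271,0.104],"effort":[-24.778,0.523,1.967]}
{"k":29,"ang":[1.494,0.695,-2.755],"w":[-0.234,4.857,-4.542],"eef":[-0.054,-0.269,0.081],"effort":[-28.972,0.813,2.05]}
{"k":30,"ang":[1.486,0.779,-2.822],"w":[-0.932,6.405,-4.404],"eef":[-0.047,-0.268,0.06],"effort":[-28.376,0.533,2.078]}
{"k":31,"ang":[1.467,0.887,-2.886],"w":[-1.571,7.952,-4.097],"eef":[-0.038,-0.269,0.043],"effort":[-10.694,-1.466,2.026]}
{"k":32,"ang":[1.444,1.002,-2.943],"w":[-1.492,7.285,-3.604],"eef":[-0.028,-0.274,0.03],"effort":[4.583,-2.7,1.951]}
{"k":33,"ang":[1.426,1.091,-2.994],"w":[-0.835,4.443,-3.209],"eef":[-0.016,-0.279,0.022],"effort":[7.948,-2.317,1.904]}
{"k":34,"ang":[1.42,1.139,-3.039],"w":[-0.073,1.803,-2.833],"eef":[-0.005,-0.285,0.016],"effort":[6.752,-1.611,1.824]}
{"k":35,"ang":[1.424,1.154,-3.078],"w":[0.622,0.273,-2.383],"eef":[0.004,-0.29,0.01],"effort":[4.482,-1.074,1.696]}
{"k":36,"ang":[1.438,1.155,-3.11],"w":[1.224,-0.226,-1.882],"eef":[0.011,-0.294,0.003],"effort":[2.261,-0.76,1.544]}
{"k":37,"ang":[1.46,1.152,-3.135],"w":[1.739,-0.2,-1.413],"eef":[0.016,-0.297,-0.006],"effort":[0.423,-0.584,1.398]}
{"k":38,"ang":[1.489,1.149,-3.153],"w":[2.167,-0.185,-1.054],"eef":[0.02,-0.299,-0.017],"effort":[-1.006,-0.435,1.283]}
{"k":39,"ang":[1.525,1.146,-3.167],"w":[2.527,-0.191,-0.791],"eef":[0.023,-0.3,-0.029],"effort":[-2.145,-0.308,1.198]}
{"k":40,"ang":[1.565,1.143,-3.177],"w":[2.833,-0.218,-0.608],"eef":[0.026,-0.3,-0.042],"effort":[-3.081,-0.198,1.142]}
{"k":41,"ang":[1.609,1.14,-3.186],"w":[3.094,-0.259,-0.49],"eef":[0.027,-0.299,-0.056],"effort":[-3.87,-0.101,1.113]}
{"k":42,"ang":[1.657,1.136,-3.192],"w":[3.316,-0.307,-0.425],"eef":[0.029,-0.297,-0.071],"effort":[-4.547,-0.014,1.107]}
{"k":43,"ang":[1.709,1.131,-3.198],"w":[3.504,-0.355,-0.402],"eef":[0.03,-0.293,-0.087],"effort":[-5.136,0.065,1.122]}
{"k":44,"ang":[1.762,1.126,-3.205],"w":[3.66,-0.4,-0.413],"eef":[0.031,-0.289,-0.104]}
{"summary": "final eef position (m): 0.031 -0.289 -0.104"}


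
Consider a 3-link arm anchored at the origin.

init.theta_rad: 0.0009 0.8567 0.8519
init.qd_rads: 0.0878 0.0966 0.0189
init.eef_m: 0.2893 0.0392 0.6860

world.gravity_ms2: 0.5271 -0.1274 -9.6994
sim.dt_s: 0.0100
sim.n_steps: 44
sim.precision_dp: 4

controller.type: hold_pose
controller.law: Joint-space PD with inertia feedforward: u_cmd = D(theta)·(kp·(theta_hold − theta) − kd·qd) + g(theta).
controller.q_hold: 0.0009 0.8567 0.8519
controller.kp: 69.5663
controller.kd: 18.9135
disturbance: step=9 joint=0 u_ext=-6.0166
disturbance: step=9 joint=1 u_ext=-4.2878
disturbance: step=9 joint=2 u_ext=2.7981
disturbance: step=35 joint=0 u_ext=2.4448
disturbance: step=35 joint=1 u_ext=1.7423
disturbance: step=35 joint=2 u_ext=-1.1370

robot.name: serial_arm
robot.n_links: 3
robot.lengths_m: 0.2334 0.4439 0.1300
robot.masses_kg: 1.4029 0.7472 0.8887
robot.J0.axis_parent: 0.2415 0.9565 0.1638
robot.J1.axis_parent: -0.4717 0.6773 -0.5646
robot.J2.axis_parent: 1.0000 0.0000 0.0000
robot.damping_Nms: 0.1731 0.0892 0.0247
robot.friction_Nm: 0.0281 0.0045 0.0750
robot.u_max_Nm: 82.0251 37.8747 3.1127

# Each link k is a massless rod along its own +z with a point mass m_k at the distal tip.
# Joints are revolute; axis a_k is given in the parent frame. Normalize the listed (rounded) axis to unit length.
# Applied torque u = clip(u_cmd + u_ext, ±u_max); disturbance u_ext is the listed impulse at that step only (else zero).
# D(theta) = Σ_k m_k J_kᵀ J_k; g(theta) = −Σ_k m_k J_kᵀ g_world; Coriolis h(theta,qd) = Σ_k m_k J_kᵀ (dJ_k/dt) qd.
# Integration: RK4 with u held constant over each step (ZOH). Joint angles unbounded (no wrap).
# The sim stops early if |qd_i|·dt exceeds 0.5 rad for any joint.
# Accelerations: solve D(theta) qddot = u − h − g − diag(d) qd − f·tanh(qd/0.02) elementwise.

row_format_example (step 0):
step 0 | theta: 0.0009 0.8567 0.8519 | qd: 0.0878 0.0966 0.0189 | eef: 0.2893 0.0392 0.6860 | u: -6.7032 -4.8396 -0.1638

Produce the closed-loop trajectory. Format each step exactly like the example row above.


step 1 | theta: 0.0017 0.8576 0.8519 | qd: 0.0704 0.0783 0.0048 | eef: 0.2901 0.0392 0.6856 | u: -6.3985 -4.6769 -0.1741
step 2 | theta: 0.0023 0.8583 0.8519 | qd: 0.0553 0.0644 0.0035 | eef: 0.2907 0.0391 0.6853 | u: -6.1386 -4.5382 -0.1854
step 3 | theta: 0.0028 0.8588 0.8519 | qd: 0.0426 0.0528 0.0033 | eef: 0.2913 0.0391 0.6850 | u: -5.9169 -4.4199 -0.1953
step 4 | theta: 0.0032 0.8593 0.8519 | qd: 0.0321 0.0430 0.0032 | eef: 0.2917 0.0391 0.6848 | u: -5.7281 -4.3192 -0.2037
step 5 | theta: 0.0035 0.8597 0.8519 | qd: 0.0233 0.0346 0.0032 | eef: 0.2920 0.0391 0.6846 | u: -5.5674 -4.2334 -0.2110
step 6 | theta: 0.0037 0.8600 0.8519 | qd: 0.0162 0.0272 0.0033 | eef: 0.2922 0.0391 0.6845 | u: -5.4311 -4.1603 -0.2172
step 7 | theta: 0.0038 0.8602 0.8519 | qd: 0.0106 0.0206 0.0033 | eef: 0.2924 0.0390 0.6844 | u: -5.3159 -4.0982 -0.2226
step 8 | theta: 0.0039 0.8604 0.8519 | qd: 0.0062 0.0147 0.0033 | eef: 0.2925 0.0390 0.6844 | u: -5.2188 -4.0454 -0.2272
step 9 | theta: 0.0039 0.8605 0.8519 | qd: 0.0029 0.0095 0.0034 | eef: 0.2925 0.0390 0.6843 | u: -11.1536 -8.2885 2.5670
step 10 | theta: 0.0040 0.8605 0.8609 | qd: 0.0069 -0.0140 1.7952 | eef: 0.2918 0.0382 0.6840 | u: -3.9031 -3.1280 -0.7659
step 11 | theta: 0.0041 0.8603 0.8767 | qd: 0.0082 -0.0320 1.3619 | eef: 0.2904 0.0368 0.6835 | u: -4.0146 -3.2097 -0.6816
step 12 | theta: 0.0041 0.8599 0.8885 | qd: 0.0072 -0.0414 1.0081 | eef: 0.2893 0.0357 0.6832 | u: -4.1106 -3.2815 -0.6100
step 13 | theta: 0.0042 0.8595 0.8972 | qd: 0.0052 -0.0458 0.7195 | eef: 0.2884 0.0349 0.6829 | u: -4.1937 -3.3443 -0.5491
step 14 | theta: 0.0042 0.8590 0.9032 | qd: 0.0030 -0.0473 0.4843 | eef: 0.2878 0.0343 0.6828 | u: -4.2657 -3.3991 -0.4972
step 15 | theta: 0.0043 0.8585 0.9071 | qd: 0.0010 -0.0472 0.2933 | eef: 0.2873 0.0340 0.6827 | u: -4.3282 -3.4469 -0.4529
step 16 | theta: 0.0043 0.8581 0.9092 | qd: -0.0008 -0.0463 0.1386 | eef: 0.2870 0.0337 0.6827 | u: -4.3825 -3.4885 -0.4150
step 17 | theta: 0.0042 0.8576 0.9100 | qd: -0.0023 -0.0444 0.0178 | eef: 0.2867 0.0337 0.6828 | u: -4.4296 -3.5248 -0.3835
step 18 | theta: 0.0042 0.8572 0.9099 | qd: -0.0048 -0.0349 -0.0211 | eef: 0.2866 0.0336 0.6829 | u: -4.4705 -3.5562 -0.3709
step 19 | theta: 0.0041 0.8569 0.9097 | qd: -0.0073 -0.0227 -0.0161 | eef: 0.2865 0.0336 0.6830 | u: -4.5062 -3.5829 -0.3693
step 20 | theta: 0.0041 0.8567 0.9096 | qd: -0.0089 -0.0137 -0.0152 | eef: 0.2864 0.0337 0.6830 | u: -4.5372 -3.6054 -0.3671
step 21 | theta: 0.0040 0.8566 0.9094 | qd: -0.0098 -0.0069 -0.0150 | eef: 0.2863 0.0337 0.6831 | u: -4.5639 -3.6244 -0.3651
step 22 | theta: 0.0039 0.8566 0.9093 | qd: -0.0103 -0.0017 -0.0151 | eef: 0.2862 0.0337 0.6831 | u: -4.5868 -3.6403 -0.3633
step 23 | theta: 0.0038 0.8566 0.9091 | qd: -0.0104 0.0021 -0.0151 | eef: 0.2862 0.0337 0.6832 | u: -4.6064 -3.6537 -0.3618
step 24 | theta: 0.0037 0.8566 0.9090 | qd: -0.0103 0.0050 -0.0151 | eef: 0.2861 0.0338 0.6832 | u: -4.6231 -3.6649 -0.3604
step 25 | theta: 0.0036 0.8567 0.9088 | qd: -0.0101 0.0072 -0.0151 | eef: 0.2861 0.0338 0.6832 | u: -4.6373 -3.6744 -0.3592
step 26 | theta: 0.0035 0.8568 0.9087 | qd: -0.0098 0.0088 -0.0150 | eef: 0.2861 0.0338 0.6832 | u: -4.6493 -3.6825 -0.3582
step 27 | theta: 0.0034 0.8569 0.9085 | qd: -0.0095 0.0100 -0.0150 | eef: 0.2861 0.0338 0.6832 | u: -4.6595 -3.6893 -0.3573
step 28 | theta: 0.0033 0.8570 0.9084 | qd: -0.0092 0.0109 -0.0150 | eef: 0.2860 0.0339 0.6833 | u: -4.6681 -3.6951 -0.3564
step 29 | theta: 0.0032 0.8571 0.9082 | qd: -0.0089 0.0115 -0.0149 | eef: 0.2860 0.0339 0.6833 | u: -4.6753 -3.7000 -0.3556
step 30 | theta: 0.0031 0.8572 0.9081 | qd: -0.0085 0.0119 -0.0149 | eef: 0.2860 0.0339 0.6833 | u: -4.6813 -3.7043 -0.3549
step 31 | theta: 0.0030 0.8573 0.9079 | qd: -0.0082 0.0122 -0.0148 | eef: 0.2860 0.0340 0.6833 | u: -4.6864 -3.7079 -0.3543
step 32 | theta: 0.0029 0.8574 0.9078 | qd: -0.0080 0.0124 -0.0148 | eef: 0.2860 0.0340 0.6833 | u: -4.6906 -3.7109 -0.3537
step 33 | theta: 0.0029 0.8576 0.9076 | qd: -0.0077 0.0125 -0.0147 | eef: 0.2860 0.0340 0.6833 | u: -4.6941 -3.7136 -0.3531
step 34 | theta: 0.0028 0.8577 0.9075 | qd: -0.0074 0.0125 -0.0147 | eef: 0.2860 0.0340 0.6833 | u: -4.6970 -3.7159 -0.3526
step 35 | theta: 0.0027 0.8578 0.9073 | qd: -0.0072 0.0124 -0.0146 | eef: 0.2860 0.0341 0.6833 | u: -2.2546 -1.9755 -1.4891
step 36 | theta: 0.0026 0.8580 0.9035 | qd: -0.0130 0.0282 -0.7402 | eef: 0.2864 0.0344 0.6834 | u: -5.1750 -4.0582 -0.1352
step 37 | theta: 0.0025 0.8583 0.8970 | qd: -0.0115 0.0272 -0.5692 | eef: 0.2869 0.0350 0.6836 | u: -5.1077 -4.0130 -0.1698
step 38 | theta: 0.0024 0.8586 0.8920 | qd: -0.0104 0.0266 -0.4281 | eef: 0.2874 0.0355 0.6838 | u: -5.0499 -3.9741 -0.1991
step 39 | theta: 0.0023 0.8588 0.8883 | qd: -0.0095 0.0261 -0.3119 | eef: 0.2877 0.0359 0.6839 | u: -5.0002 -3.9406 -0.2240
step 40 | theta: 0.0022 0.8591 0.8857 | qd: -0.0089 0.0256 -0.2166 | eef: 0.2880 0.0361 0.6840 | u: -4.9574 -3.9116 -0.2453
step 41 | theta: 0.0021 0.8593 0.8839 | qd: -0.0084 0.0250 -0.1387 | eef: 0.2882 0.0363 0.6840 | u: -4.9207 -3.8866 -0.2634
step 42 | theta: 0.0020 0.8596 0.8828 | qd: -0.0079 0.0243 -0.0753 | eef: 0.2883 0.0364 0.6840 | u: -4.8890 -3.8650 -0.2789
step 43 | theta: 0.0019 0.8598 0.8823 | qd: -0.0074 0.0232 -0.0261 | eef: 0.2884 0.0365 0.6840 | u: -4.8619 -3.8463 -0.2916
step 44 | theta: 0.0019 0.8600 0.8822 | qd: -0.0063 0.0186 -0.0126 | eef: 0.2884 0.0365 0.6840


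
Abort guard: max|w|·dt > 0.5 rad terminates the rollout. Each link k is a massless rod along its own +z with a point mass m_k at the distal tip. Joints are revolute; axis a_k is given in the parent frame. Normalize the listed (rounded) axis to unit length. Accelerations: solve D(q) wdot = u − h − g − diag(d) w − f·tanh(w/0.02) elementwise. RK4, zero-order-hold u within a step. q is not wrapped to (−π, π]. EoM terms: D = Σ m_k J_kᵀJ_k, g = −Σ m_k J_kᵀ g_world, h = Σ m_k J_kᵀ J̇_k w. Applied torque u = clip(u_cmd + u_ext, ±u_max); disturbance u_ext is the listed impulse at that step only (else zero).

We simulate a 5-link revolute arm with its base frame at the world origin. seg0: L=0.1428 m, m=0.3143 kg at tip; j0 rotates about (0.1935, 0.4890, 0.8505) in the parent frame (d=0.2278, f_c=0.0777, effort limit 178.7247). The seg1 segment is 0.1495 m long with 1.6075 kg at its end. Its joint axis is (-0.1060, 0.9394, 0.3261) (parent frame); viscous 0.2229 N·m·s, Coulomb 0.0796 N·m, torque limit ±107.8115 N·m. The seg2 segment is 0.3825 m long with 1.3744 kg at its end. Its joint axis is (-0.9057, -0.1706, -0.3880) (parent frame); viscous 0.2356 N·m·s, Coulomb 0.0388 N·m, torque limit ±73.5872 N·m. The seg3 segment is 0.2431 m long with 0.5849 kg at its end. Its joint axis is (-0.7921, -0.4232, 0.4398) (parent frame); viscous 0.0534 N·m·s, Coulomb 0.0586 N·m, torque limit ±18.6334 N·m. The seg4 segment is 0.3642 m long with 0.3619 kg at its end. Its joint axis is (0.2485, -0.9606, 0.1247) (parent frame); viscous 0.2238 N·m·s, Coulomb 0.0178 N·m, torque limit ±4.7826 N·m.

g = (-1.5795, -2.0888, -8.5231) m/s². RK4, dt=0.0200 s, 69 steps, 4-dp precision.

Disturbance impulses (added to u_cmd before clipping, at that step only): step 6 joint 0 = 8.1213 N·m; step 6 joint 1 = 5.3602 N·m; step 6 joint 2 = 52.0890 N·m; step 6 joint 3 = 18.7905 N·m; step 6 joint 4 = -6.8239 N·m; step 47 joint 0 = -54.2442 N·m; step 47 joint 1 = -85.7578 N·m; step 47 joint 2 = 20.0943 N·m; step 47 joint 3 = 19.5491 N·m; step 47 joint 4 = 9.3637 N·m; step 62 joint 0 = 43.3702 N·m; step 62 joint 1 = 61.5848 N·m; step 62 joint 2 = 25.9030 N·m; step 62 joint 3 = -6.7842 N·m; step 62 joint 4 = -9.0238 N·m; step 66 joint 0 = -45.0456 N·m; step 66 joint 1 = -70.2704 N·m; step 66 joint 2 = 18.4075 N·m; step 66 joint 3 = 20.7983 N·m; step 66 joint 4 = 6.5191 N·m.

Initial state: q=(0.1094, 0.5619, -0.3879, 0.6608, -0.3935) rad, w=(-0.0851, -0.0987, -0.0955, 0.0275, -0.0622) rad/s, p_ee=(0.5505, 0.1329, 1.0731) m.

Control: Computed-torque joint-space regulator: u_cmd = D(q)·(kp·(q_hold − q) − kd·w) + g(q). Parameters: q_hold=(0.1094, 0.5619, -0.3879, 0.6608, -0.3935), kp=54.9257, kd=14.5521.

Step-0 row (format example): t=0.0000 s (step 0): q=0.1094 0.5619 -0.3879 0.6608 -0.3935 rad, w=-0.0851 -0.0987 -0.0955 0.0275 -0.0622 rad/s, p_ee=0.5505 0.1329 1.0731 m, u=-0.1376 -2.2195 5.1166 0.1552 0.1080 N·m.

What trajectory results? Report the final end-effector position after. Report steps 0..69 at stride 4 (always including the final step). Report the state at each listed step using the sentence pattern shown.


t=0.0800 s (step 4): q=0.1058 0.5581 -0.3913 0.6611 -0.3937 rad, w=0.0465 -0.0606 -0.0160 -0.0099 -0.0259 rad/s, p_ee=0.5471 0.1281 1.0756 m, u=-1.2141 -3.7134 4.7114 0.2883 0.2814 N·m.
t=0.1600 s (step 8): q=0.0978 0.5759 -0.3586 0.7057 -0.4072 rad, w=0.0303 0.2985 0.8619 1.0530 -0.3669 rad/s, p_ee=0.5250 0.1716 1.0728 m, u=-3.4606 -5.4151 -7.9465 -4.0021 1.4929 N·m.
t=0.2400 s (step 12): q=0.1011 0.5857 -0.3250 0.7390 -0.4160 rad, w=-0.0037 0.0350 0.0942 0.0148 0.0353 rad/s, p_ee=0.5048 0.2113 1.0691 m, u=-2.1850 -4.8157 0.0405 -1.1852 0.7525 N·m.
t=0.3200 s (step 16): q=0.1029 0.5835 -0.3300 0.7308 -0.4136 rad, w=-0.0576 0.0021 -0.1516 -0.1601 0.0845 rad/s, p_ee=0.5096 0.2047 1.0697 m, u=-1.7731 -4.6218 3.0885 -0.1949 0.5019 N·m.
t=0.4000 s (step 20): q=0.1024 0.5801 -0.3445 0.7165 -0.4099 rad, w=-0.0626 -0.0038 -0.1817 -0.1716 0.0776 rad/s, p_ee=0.5194 0.1881 1.0707 m, u=-1.6600 -4.5683 4.1914 0.1732 0.4172 N·m.
t=0.4800 s (step 24): q=0.1019 0.5768 -0.3584 0.7036 -0.4069 rad, w=-0.0706 0.0111 -0.1466 -0.1349 0.0751 rad/s, p_ee=0.5283 0.1724 1.0713 m, u=-1.6442 -4.5533 4.5408 0.2939 0.3894 N·m.
t=0.5600 s (step 28): q=0.1017 0.5742 -0.3689 0.6938 -0.4043 rad, w=-0.0711 0.0237 -0.1023 -0.0941 0.0733 rad/s, p_ee=0.5348 0.1604 1.0716 m, u=-1.6562 -4.5435 4.6104 0.3194 0.3799 N·m.
t=0.6400 s (step 32): q=0.1018 0.5722 -0.3763 0.6870 -0.4021 rad, w=-0.0702 0.0332 -0.0662 -0.0601 0.0683 rad/s, p_ee=0.5392 0.1519 1.0718 m, u=-1.6737 -4.5381 4.5918 0.3141 0.3783 N·m.
t=0.7200 s (step 36): q=0.1022 0.5707 -0.3811 0.6825 -0.4005 rad, w=-0.0691 0.0394 -0.0397 -0.0379 0.0631 rad/s, p_ee=0.5420 0.1462 1.0720 m, u=-1.6890 -4.5349 4.5553 0.3043 0.3792 N·m.
t=0.8000 s (step 40): q=0.1028 0.5694 -0.3842 0.6792 -0.3992 rad, w=-0.0664 0.0415 -0.0212 -0.0272 0.0584 rad/s, p_ee=0.5439 0.1424 1.0721 m, u=-1.6999 -4.5318 4.5268 0.3013 0.3805 N·m.
t=0.8800 s (step 44): q=0.1038 0.5682 -0.3861 0.6766 -0.3984 rad, w=-0.0642 0.0423 -0.0096 -0.0212 0.0541 rad/s, p_ee=0.5452 0.1399 1.0722 m, u=-1.7071 -4.5277 4.5125 0.3036 0.3813 N·m.
t=0.9600 s (step 48): q=0.1384 0.5246 -0.3886 0.6715 -0.4386 rad, w=2.9050 -3.8955 0.0158 -0.3279 -3.6566 rad/s, p_ee=0.5344 0.1394 1.0769 m, u=14.8719 21.5729 -1.9867 -5.3316 -1.0535 N·m.
t=1.0400 s (step 52): q=0.1583 0.4421 -0.3768 0.6663 -0.5065 rad, w=-0.1453 -0.1325 0.0616 -0.0119 0.0199 rad/s, p_ee=0.4855 0.1371 1.0976 m, u=4.0616 5.1399 2.1932 -1.6836 -0.2190 N·m.
t=1.1200 s (step 56): q=0.1565 0.4446 -0.3762 0.6651 -0.4990 rad, w=0.0182 0.1650 -0.0280 -0.0168 0.1487 rad/s, p_ee=0.4859 0.1361 1.0985 m, u=-0.1564 -1.2459 3.7620 -0.2976 0.2904 N·m.
t=1.2000 s (step 60): q=0.1590 0.4607 -0.3794 0.6635 -0.4872 rad, w=0.0206 0.2282 -0.0461 -0.0168 0.1469 rad/s, p_ee=0.5001 0.1371 1.0926 m, u=-1.5858 -3.5426 4.3216 0.2063 0.4730 N·m.
t=1.2800 s (step 64): q=0.2379 0.4573 -0.3365 0.6006 -0.4307 rad, w=1.2884 0.2042 1.0775 -1.4052 1.4782 rad/s, p_ee=0.5361 0.1590 1.0859 m, u=-11.9235 -19.1039 -0.7871 2.0936 1.8534 N·m.
t=1.3600 s (step 68): q=0.2589 0.4525 -0.3044 0.5813 -0.4376 rad, w=-0.4701 -0.3969 0.0049 0.5668 -1.0578 rad/s, p_ee=0.5377 0.1835 1.0826 m, u=5.3604 7.3281 -1.3878 -2.9862 0.0036 N·m.
t=1.3800 s (step 69): q=0.2500 0.4465 -0.3050 0.5913 -0.4536 rad, w=-0.4094 -0.2121 -0.0651 0.4230 -0.5684 rad/s, p_ee=0.5273 0.1841 1.0851 m.
final p_ee position (m): 0.5273 0.1841 1.0851
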